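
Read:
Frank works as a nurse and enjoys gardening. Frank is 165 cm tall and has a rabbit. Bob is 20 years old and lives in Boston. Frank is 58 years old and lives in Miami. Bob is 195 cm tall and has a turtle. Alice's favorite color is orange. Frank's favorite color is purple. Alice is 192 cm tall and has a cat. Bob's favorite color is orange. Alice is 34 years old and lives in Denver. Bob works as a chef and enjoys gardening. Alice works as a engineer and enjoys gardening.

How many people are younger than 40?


Filter: 2

2


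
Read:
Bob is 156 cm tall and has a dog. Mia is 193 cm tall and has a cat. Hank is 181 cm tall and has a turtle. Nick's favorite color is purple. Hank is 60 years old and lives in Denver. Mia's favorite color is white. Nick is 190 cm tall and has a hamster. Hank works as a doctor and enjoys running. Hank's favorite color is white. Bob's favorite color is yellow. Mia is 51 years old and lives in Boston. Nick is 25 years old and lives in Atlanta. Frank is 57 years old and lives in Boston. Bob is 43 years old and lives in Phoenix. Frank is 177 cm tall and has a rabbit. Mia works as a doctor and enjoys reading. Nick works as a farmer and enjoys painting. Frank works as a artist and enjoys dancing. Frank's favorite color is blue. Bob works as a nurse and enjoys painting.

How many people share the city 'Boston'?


Count: 2

2


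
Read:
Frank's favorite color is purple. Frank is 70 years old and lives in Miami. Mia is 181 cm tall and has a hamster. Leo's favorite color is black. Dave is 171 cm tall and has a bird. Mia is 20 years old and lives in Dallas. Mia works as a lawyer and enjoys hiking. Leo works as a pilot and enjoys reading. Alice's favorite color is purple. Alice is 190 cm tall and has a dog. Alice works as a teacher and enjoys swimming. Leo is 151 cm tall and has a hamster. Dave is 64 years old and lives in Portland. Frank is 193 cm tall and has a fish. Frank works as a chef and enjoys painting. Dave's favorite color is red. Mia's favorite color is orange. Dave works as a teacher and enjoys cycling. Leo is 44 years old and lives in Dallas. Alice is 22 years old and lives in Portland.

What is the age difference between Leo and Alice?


|44 - 22| = 22

22


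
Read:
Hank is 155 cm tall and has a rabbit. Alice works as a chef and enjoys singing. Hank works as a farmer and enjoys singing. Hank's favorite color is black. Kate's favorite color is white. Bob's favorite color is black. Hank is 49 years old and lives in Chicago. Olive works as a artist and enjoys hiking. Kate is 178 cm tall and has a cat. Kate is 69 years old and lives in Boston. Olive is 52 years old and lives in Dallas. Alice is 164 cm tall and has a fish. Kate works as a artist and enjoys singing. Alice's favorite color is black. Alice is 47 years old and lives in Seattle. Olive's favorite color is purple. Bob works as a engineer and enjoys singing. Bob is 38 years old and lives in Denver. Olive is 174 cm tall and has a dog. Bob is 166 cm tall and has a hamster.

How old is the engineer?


The engineer is Bob, age 38

38


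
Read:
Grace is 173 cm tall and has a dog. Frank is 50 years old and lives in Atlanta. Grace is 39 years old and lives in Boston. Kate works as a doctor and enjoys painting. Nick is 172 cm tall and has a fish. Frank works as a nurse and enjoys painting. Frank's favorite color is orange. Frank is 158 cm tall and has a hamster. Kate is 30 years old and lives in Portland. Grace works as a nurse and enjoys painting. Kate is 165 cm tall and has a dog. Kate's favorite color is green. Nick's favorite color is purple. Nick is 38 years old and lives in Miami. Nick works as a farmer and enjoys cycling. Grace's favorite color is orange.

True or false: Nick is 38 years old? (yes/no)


Nick is actually 38. yes

yes


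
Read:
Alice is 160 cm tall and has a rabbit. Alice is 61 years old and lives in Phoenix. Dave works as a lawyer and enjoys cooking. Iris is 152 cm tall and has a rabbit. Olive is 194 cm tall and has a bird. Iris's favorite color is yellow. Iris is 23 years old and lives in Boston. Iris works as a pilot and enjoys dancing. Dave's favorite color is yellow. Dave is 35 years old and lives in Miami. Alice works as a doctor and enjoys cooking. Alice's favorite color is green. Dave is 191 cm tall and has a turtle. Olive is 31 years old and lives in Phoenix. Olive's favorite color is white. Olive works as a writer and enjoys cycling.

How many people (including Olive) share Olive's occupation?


Olive is a writer. Count = 1

1


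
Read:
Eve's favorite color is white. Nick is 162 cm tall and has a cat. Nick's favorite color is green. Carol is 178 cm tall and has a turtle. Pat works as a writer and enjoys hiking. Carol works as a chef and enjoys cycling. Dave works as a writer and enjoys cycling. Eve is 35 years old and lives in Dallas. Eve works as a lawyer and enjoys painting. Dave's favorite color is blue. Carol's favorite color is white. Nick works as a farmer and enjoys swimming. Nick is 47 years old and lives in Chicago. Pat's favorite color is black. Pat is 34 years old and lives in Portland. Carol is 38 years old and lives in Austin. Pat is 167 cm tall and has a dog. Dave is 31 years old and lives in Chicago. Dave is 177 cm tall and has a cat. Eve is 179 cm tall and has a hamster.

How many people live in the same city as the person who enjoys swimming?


Person with hobby swimming is Nick, city Chicago. Count = 2

2


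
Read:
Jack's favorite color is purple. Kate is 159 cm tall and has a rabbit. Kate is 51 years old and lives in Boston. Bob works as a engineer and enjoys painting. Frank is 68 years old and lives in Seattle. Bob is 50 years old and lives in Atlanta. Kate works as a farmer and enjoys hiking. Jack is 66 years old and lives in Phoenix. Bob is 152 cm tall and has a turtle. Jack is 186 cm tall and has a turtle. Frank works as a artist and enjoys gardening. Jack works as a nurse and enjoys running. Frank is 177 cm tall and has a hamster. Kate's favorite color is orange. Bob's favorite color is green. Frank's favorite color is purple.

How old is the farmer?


The farmer is Kate, age 51

51


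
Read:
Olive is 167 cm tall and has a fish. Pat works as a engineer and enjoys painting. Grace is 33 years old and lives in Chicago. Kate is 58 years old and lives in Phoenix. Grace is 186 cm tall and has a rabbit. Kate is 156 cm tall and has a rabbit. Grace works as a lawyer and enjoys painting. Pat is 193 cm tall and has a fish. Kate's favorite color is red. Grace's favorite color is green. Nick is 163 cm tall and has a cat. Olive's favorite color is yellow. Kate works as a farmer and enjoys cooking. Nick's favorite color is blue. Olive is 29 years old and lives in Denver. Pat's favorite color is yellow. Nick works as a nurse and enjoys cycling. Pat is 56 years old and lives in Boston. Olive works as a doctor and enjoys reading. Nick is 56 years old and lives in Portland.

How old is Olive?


Olive is 29 years old

29


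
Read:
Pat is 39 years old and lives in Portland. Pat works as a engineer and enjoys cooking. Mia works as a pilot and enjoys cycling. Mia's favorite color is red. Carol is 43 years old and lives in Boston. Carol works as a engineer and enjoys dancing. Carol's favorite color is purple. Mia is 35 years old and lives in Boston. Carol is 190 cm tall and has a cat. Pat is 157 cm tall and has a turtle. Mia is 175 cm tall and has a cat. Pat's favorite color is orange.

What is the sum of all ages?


43+39+35 = 117

117


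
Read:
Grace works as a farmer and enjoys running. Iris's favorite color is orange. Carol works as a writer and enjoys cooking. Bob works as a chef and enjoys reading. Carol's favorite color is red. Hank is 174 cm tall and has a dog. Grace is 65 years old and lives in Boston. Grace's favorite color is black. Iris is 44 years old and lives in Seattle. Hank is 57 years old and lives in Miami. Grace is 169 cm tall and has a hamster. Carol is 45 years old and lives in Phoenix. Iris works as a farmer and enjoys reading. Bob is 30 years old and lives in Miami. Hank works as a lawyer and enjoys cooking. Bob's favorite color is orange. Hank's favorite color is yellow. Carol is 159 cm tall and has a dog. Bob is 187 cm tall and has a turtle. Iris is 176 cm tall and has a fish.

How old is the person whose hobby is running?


Person with hobby=running is Grace, age 65

65


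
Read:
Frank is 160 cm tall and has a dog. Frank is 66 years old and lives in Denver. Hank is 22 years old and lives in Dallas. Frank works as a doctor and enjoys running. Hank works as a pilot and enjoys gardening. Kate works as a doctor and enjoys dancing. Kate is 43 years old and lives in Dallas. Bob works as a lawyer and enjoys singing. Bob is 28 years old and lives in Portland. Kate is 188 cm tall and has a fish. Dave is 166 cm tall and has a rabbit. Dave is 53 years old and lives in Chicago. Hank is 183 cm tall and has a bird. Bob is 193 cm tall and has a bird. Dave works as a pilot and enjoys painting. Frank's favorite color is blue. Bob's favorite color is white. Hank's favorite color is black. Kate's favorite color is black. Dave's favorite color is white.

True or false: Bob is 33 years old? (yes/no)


Bob is actually 28. no

no


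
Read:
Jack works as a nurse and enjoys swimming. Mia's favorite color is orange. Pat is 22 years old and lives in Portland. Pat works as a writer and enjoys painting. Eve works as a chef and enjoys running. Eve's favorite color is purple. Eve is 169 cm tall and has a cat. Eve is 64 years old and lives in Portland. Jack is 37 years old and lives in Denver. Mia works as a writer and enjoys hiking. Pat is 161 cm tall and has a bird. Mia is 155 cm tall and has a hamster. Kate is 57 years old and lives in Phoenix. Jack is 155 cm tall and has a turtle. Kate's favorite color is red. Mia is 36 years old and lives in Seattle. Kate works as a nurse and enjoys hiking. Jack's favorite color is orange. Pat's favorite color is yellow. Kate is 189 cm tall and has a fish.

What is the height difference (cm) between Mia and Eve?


|155 - 169| = 14

14


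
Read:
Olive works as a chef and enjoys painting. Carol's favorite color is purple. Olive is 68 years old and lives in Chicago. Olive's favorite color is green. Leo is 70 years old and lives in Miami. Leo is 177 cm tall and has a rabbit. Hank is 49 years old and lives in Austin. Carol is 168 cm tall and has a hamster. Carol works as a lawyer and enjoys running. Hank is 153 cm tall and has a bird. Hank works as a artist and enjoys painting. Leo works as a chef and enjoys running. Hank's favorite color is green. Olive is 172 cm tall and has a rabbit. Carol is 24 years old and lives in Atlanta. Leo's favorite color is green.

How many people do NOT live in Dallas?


Not in Dallas: 4

4


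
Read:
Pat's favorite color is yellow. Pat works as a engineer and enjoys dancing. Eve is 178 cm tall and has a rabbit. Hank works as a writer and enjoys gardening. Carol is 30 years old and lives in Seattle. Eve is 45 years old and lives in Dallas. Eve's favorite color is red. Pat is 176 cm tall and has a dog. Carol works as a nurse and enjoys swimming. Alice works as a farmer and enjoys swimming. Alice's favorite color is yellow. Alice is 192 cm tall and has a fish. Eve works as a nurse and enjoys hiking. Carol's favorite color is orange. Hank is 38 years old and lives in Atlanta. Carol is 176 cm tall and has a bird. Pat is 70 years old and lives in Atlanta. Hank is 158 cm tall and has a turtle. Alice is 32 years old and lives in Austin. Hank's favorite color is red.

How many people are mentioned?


People: Pat, Hank, Carol, Alice, Eve. Count = 5

5


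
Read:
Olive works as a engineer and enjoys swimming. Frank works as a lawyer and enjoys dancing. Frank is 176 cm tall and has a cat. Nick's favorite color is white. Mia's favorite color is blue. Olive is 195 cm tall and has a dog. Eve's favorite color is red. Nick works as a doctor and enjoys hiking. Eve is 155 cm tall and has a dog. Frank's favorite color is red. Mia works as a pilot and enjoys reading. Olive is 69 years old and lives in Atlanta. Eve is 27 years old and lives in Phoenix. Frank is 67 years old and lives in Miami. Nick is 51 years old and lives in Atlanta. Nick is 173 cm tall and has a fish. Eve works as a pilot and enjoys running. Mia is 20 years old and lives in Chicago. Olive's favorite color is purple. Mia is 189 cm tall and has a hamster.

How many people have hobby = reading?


Count: 1

1


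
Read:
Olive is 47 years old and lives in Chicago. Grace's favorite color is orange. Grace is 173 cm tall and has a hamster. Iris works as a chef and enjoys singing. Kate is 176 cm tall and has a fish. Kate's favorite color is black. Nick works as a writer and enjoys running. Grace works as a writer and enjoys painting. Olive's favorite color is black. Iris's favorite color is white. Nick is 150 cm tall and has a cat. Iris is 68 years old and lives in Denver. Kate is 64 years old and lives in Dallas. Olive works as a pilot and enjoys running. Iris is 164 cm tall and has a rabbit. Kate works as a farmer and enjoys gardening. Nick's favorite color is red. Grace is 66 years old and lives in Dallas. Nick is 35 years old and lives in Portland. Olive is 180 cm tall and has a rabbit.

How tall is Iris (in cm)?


Iris is 164 cm tall

164


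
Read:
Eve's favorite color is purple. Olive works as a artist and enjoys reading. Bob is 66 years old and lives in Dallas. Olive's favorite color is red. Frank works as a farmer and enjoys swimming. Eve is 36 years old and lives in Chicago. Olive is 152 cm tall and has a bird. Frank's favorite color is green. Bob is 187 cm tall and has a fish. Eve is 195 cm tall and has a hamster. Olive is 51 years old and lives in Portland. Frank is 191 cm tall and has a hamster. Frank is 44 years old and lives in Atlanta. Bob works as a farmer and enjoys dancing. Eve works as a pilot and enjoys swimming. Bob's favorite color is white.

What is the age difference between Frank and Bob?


|44 - 66| = 22

22


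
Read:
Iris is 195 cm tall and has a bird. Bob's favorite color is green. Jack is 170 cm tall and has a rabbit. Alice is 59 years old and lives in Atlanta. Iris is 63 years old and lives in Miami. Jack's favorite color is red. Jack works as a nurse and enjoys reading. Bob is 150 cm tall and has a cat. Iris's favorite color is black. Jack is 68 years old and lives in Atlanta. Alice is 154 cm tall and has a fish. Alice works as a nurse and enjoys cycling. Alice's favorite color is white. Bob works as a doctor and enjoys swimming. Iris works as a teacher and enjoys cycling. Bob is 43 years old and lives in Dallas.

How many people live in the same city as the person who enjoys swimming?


Person with hobby swimming is Bob, city Dallas. Count = 1

1


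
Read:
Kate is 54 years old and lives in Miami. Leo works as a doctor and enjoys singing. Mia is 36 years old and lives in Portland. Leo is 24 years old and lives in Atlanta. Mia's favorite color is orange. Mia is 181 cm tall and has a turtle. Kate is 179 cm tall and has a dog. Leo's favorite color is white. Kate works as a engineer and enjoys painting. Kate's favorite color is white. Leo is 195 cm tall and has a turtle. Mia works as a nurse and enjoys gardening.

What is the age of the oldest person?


Oldest: Kate at 54

54


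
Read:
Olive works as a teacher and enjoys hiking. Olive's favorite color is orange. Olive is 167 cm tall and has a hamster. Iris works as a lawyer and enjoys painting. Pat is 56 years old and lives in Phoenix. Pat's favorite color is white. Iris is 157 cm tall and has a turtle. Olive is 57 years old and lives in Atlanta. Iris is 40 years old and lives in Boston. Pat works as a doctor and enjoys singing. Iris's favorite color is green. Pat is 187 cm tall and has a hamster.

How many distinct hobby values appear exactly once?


Unique hobby values: 3

3


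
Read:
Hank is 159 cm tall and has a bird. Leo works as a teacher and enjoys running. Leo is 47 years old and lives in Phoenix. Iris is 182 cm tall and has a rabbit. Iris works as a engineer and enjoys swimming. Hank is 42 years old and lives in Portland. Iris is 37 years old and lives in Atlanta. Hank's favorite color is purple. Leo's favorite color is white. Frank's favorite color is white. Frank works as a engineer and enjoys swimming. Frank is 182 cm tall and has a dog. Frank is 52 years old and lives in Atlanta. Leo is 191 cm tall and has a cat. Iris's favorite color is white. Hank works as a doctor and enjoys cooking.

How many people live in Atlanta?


Count in Atlanta: 2

2


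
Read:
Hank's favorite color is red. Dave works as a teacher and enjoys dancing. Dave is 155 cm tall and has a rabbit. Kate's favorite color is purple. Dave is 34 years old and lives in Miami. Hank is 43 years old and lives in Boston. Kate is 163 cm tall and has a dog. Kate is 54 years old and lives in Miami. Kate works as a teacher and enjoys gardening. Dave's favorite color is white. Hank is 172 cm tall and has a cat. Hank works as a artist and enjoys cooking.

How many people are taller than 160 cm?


Taller than 160: 2

2


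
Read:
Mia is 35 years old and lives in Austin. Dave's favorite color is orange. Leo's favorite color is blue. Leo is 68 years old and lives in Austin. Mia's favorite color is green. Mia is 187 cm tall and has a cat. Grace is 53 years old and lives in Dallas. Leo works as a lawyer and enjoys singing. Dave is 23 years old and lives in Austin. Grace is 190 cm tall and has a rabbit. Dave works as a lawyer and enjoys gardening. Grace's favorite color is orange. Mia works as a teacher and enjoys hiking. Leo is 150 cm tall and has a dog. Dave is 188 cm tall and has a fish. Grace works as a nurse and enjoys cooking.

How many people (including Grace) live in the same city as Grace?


Grace lives in Dallas. Count = 1

1


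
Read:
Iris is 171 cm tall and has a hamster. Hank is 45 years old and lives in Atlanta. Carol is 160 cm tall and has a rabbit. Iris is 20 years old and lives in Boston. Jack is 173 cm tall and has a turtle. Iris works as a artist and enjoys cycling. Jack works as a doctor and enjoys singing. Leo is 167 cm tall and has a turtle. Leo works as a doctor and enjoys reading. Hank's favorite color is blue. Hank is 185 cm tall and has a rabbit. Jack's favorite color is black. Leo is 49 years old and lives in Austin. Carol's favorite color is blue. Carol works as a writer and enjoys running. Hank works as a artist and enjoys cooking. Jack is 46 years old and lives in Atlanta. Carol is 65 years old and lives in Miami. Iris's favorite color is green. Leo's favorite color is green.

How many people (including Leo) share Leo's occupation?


Leo is a doctor. Count = 2

2


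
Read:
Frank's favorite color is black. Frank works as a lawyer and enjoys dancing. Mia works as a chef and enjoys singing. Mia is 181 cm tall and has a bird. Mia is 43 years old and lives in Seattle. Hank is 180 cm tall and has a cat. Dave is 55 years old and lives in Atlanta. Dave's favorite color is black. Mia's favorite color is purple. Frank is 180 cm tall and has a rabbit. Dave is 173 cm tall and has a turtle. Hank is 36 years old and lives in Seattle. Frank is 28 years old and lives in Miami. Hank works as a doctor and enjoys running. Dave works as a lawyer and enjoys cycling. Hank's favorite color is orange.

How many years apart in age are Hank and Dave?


36 vs 55, diff = 19

19


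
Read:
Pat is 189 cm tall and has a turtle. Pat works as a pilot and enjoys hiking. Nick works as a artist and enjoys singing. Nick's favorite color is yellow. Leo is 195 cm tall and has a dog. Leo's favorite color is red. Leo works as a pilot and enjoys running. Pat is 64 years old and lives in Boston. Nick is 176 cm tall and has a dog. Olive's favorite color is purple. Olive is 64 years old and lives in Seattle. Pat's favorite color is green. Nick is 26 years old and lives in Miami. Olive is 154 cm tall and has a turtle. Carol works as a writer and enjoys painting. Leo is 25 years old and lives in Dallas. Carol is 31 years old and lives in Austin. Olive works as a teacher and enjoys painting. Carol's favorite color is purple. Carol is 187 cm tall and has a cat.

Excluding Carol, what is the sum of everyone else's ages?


Sum (excluding Carol): 179

179


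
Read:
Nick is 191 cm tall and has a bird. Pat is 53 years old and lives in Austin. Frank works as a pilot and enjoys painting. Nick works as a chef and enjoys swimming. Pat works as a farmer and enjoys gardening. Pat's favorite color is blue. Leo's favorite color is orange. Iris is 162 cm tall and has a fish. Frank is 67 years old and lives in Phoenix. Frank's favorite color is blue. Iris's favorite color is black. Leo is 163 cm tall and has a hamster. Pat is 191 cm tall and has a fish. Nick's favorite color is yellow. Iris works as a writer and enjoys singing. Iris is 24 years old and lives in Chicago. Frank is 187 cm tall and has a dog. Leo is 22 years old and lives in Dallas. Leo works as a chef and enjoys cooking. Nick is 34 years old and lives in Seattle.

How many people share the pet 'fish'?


Count: 2

2


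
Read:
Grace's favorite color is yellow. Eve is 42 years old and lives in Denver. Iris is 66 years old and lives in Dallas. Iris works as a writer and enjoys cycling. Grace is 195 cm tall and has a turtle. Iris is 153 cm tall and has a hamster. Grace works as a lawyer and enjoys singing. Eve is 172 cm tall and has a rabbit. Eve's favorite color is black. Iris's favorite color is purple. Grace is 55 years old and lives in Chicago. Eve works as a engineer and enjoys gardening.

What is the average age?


Sum=163, n=3, avg=54.33

54.33


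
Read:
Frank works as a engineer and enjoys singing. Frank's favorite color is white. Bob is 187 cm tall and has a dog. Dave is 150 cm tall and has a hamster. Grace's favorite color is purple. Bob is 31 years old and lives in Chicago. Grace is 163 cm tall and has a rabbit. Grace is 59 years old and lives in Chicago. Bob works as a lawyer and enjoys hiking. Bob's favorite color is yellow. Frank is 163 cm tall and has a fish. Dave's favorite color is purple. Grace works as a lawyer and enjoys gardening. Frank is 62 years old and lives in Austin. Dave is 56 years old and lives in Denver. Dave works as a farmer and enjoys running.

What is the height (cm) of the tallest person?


Tallest: Bob at 187 cm

187


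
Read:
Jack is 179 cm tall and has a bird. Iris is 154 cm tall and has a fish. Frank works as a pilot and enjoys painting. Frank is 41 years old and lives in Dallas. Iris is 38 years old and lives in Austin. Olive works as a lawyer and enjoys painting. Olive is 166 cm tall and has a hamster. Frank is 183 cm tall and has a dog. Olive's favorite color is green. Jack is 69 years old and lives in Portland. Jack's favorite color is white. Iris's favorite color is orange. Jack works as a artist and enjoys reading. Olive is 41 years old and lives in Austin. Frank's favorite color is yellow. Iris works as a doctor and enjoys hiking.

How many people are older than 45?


Filter: 1

1


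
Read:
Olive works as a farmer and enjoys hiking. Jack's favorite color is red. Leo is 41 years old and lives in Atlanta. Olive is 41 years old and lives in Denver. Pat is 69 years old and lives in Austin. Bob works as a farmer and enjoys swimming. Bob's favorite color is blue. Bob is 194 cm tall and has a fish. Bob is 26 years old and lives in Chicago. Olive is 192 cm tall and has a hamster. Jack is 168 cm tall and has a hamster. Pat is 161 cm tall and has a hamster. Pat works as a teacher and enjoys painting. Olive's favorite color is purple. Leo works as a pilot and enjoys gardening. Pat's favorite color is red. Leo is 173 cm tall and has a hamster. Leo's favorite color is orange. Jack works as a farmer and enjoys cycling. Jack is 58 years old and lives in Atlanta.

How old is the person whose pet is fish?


Person with pet=fish is Bob, age 26

26


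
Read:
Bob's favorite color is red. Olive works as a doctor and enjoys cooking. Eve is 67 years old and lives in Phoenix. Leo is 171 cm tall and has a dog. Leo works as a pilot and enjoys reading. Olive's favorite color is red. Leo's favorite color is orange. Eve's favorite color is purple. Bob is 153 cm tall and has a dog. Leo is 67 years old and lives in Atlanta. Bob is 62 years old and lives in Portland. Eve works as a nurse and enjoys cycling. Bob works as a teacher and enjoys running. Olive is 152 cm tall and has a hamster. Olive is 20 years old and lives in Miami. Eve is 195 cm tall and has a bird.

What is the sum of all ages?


62+67+67+20 = 216

216


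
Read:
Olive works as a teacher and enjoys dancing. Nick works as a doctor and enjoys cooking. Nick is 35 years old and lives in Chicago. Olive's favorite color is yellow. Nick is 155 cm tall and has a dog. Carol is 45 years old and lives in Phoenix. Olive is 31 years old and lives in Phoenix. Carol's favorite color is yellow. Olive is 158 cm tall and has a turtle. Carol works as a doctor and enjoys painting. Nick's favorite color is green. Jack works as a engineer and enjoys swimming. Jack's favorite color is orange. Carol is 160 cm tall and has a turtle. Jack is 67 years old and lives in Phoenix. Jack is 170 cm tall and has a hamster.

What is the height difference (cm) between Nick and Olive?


|155 - 158| = 3

3


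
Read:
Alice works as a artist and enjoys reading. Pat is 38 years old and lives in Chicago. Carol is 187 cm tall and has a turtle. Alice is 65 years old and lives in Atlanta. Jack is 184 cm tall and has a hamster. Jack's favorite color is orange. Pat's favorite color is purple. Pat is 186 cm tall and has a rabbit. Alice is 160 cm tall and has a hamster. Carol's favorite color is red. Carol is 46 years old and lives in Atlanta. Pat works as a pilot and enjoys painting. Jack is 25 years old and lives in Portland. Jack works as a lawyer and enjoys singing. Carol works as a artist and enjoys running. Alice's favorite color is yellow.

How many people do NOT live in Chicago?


Not in Chicago: 3

3


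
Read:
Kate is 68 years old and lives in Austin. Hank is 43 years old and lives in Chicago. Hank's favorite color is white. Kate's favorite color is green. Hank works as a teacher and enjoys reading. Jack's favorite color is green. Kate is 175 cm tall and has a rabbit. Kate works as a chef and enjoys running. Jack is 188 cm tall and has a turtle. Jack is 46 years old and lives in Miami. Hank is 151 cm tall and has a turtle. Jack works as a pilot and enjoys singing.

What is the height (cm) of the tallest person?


Tallest: Jack at 188 cm

188


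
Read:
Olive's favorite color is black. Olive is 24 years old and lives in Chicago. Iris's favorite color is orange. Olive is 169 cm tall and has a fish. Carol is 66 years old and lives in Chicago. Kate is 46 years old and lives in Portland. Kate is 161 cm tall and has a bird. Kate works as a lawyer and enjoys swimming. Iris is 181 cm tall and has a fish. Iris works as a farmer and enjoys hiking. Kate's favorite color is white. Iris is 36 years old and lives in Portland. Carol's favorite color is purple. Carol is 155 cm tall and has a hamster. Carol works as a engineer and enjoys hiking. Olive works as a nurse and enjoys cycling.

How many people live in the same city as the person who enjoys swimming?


Person with hobby swimming is Kate, city Portland. Count = 2

2


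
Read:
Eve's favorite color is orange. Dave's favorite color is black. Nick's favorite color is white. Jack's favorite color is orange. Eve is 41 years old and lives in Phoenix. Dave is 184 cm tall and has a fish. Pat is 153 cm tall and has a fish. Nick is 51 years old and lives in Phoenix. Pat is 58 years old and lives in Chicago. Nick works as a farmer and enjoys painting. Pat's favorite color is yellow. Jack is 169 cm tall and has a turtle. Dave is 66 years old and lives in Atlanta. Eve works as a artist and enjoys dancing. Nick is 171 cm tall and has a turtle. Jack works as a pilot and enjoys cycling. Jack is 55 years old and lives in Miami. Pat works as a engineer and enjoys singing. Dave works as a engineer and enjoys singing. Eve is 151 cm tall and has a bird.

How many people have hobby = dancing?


Count: 1

1


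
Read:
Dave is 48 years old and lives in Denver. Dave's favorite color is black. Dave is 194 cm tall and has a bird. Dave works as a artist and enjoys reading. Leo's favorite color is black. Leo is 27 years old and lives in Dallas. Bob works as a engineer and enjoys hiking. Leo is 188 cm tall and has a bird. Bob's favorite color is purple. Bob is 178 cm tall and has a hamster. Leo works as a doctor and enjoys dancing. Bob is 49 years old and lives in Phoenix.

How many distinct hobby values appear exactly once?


Unique hobby values: 3

3


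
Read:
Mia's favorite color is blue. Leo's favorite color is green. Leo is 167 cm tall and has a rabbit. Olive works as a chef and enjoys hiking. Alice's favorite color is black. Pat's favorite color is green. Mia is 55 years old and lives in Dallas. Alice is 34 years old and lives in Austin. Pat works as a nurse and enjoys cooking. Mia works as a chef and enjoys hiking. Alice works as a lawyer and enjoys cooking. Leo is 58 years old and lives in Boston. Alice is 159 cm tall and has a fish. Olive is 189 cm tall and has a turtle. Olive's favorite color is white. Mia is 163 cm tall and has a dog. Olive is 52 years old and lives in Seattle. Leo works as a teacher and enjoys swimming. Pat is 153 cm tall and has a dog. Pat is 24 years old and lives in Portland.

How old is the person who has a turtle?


Person with turtle is Olive, age 52

52


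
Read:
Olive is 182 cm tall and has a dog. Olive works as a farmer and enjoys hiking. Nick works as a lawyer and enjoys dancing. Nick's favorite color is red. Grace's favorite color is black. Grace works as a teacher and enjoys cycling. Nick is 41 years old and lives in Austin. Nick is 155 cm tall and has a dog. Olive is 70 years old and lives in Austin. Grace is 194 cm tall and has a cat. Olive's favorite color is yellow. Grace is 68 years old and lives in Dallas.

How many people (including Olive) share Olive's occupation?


Olive is a farmer. Count = 1

1


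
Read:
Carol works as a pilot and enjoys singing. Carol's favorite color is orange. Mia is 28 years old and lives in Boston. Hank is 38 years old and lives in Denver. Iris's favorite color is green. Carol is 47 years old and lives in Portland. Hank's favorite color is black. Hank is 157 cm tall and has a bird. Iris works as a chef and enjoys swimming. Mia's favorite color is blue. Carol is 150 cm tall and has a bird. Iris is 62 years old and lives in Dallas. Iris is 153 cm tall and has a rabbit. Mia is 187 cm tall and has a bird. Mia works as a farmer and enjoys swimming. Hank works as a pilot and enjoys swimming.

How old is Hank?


Hank is 38 years old

38


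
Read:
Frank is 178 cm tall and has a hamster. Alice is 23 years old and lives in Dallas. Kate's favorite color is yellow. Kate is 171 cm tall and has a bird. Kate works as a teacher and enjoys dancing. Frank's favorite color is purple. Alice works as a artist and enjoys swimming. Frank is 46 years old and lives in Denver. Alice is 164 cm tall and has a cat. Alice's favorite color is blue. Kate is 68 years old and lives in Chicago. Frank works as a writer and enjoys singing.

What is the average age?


Sum=137, n=3, avg=45.67

45.67


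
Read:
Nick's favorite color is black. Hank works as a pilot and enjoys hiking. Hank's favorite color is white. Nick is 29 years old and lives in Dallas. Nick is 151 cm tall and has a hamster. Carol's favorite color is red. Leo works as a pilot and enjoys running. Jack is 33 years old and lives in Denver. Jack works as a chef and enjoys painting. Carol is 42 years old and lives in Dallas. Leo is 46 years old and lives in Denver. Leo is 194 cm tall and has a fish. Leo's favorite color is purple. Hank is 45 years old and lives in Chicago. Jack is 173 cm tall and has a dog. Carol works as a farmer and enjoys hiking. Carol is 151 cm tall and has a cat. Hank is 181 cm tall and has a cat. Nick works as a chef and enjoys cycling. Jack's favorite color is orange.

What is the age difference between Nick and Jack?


|29 - 33| = 4

4


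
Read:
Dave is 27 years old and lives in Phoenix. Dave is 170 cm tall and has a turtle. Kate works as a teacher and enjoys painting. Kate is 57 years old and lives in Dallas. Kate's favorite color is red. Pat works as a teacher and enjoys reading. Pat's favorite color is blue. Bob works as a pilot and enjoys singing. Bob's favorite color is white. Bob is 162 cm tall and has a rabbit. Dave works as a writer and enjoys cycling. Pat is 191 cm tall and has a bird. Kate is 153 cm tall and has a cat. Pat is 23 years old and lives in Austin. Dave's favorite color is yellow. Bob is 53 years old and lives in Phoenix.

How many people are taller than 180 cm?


Taller than 180: 1

1


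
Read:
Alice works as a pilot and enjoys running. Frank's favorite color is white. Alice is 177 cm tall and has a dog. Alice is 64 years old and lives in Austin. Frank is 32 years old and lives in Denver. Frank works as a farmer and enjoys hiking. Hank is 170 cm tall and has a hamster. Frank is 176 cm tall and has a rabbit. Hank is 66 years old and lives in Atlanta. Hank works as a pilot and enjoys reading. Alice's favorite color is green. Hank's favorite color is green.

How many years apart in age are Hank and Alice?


66 vs 64, diff = 2

2


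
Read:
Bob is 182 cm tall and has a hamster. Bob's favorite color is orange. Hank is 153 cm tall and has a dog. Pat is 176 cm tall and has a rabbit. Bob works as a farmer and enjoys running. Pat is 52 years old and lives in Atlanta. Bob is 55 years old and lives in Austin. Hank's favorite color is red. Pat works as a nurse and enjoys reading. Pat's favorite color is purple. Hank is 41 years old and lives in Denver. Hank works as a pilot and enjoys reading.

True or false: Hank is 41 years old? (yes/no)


Hank is actually 41. yes

yes


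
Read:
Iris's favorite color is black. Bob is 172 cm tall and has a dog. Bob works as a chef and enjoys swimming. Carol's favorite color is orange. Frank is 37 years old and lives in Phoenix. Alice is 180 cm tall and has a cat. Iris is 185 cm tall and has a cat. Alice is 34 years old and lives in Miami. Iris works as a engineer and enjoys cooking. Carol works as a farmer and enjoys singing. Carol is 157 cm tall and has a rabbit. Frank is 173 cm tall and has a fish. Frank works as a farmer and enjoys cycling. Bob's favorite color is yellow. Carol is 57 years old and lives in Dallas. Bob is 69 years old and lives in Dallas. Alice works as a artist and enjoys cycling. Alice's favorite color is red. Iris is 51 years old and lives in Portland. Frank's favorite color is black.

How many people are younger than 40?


Filter: 2

2


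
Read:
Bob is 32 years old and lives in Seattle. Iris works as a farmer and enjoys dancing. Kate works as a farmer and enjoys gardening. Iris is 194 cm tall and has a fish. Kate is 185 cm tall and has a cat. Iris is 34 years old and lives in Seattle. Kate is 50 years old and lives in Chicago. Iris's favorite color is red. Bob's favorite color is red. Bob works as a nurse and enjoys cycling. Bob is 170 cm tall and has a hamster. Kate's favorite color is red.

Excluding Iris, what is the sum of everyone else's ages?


Sum (excluding Iris): 82

82


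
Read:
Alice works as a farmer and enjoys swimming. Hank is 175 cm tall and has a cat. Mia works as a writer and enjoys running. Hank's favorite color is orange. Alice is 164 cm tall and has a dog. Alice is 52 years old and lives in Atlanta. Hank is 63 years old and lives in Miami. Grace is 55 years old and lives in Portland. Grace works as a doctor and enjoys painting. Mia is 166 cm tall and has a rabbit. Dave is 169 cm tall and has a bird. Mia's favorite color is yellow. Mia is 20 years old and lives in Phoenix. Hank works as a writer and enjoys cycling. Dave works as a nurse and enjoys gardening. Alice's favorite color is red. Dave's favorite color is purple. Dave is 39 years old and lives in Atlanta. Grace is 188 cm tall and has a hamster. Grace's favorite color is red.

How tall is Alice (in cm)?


Alice is 164 cm tall

164


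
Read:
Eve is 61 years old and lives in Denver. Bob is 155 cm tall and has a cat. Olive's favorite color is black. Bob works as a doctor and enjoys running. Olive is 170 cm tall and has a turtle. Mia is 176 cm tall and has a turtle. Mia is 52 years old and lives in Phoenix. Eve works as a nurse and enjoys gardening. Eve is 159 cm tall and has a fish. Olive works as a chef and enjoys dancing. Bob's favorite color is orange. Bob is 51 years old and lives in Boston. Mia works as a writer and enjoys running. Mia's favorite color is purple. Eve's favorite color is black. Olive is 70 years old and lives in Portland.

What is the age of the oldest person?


Oldest: Olive at 70

70


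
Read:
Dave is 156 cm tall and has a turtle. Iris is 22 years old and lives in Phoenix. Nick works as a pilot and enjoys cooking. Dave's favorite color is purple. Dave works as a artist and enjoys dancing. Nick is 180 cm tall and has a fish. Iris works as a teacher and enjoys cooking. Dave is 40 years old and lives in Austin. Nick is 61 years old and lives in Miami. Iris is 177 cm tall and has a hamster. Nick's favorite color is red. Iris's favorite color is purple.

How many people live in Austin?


Count in Austin: 1

1


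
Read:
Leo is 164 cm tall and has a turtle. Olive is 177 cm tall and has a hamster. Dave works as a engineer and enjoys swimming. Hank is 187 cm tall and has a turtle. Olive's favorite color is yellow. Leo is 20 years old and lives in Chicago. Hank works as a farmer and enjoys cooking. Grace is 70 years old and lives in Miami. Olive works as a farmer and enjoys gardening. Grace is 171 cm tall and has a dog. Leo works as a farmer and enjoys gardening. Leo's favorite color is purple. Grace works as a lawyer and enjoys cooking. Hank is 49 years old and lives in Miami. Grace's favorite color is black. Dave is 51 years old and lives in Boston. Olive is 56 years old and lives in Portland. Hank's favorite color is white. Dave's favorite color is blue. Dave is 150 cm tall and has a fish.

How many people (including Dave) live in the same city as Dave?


Dave lives in Boston. Count = 1

1


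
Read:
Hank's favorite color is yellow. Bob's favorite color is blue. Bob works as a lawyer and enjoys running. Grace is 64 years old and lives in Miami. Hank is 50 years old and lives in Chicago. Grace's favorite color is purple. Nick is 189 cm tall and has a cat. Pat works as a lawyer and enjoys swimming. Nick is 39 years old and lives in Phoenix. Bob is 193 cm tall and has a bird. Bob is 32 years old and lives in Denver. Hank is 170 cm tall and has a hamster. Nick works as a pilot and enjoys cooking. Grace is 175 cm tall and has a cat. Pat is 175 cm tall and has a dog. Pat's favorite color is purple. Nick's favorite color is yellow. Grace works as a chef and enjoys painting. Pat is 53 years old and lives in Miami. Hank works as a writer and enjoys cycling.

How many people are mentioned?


People: Nick, Hank, Grace, Bob, Pat. Count = 5

5


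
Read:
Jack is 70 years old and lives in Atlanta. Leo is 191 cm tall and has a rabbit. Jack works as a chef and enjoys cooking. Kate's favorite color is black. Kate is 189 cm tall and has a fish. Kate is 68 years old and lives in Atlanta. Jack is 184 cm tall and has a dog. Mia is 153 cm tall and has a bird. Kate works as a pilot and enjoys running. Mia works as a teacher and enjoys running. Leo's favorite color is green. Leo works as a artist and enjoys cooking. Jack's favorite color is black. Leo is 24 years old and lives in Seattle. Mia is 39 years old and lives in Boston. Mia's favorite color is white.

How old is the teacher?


The teacher is Mia, age 39

39


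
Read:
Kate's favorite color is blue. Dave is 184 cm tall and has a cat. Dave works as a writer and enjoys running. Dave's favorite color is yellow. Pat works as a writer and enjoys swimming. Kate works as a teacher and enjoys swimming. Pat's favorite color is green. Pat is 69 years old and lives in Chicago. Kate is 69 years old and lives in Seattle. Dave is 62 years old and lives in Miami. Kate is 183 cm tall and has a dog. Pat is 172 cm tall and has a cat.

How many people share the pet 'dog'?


Count: 1

1
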